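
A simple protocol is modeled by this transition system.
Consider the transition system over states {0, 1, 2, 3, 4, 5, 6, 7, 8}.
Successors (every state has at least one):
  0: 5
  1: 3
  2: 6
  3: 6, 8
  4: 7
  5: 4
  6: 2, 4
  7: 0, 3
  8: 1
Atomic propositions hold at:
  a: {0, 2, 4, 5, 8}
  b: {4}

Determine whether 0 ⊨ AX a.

Sat(AX a) = {s : every successor in {0, 2, 4, 5, 8}} = {0, 5, 6}
0 ∈ Sat(AX a) = {0, 5, 6}, so the formula holds at 0.

Yes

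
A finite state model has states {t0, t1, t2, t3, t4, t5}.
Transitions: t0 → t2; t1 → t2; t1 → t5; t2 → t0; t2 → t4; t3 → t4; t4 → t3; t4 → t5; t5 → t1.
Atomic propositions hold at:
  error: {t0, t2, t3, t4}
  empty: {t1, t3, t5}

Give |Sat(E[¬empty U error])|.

4

Sat(¬empty) = {t0, t2, t4}
E[¬empty U error]: least fixpoint, start Z0 = Sat(error) = {t0, t2, t3, t4}, add states in Sat(¬empty) with some successor in Z. Already a fixed point.
Sat(E[¬empty U error]) = {t0, t2, t3, t4}
|Sat(E[¬empty U error])| = |{t0, t2, t3, t4}| = 4.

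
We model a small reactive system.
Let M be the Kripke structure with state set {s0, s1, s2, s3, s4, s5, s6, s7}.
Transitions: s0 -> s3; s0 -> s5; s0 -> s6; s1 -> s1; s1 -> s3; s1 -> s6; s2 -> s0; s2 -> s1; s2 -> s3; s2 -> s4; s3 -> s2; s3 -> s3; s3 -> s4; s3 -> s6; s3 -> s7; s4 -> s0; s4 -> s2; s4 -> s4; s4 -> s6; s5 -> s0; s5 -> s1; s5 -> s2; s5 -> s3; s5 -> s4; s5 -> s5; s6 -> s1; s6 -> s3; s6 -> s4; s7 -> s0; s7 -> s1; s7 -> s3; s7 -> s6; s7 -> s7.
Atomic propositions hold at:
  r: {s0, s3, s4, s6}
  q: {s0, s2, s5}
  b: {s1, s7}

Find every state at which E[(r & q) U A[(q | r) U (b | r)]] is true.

{s0, s1, s2, s3, s4, s6, s7}

Sat(r & q) = {s0}
Sat(q | r) = {s0, s2, s3, s4, s5, s6}
Sat(b | r) = {s0, s1, s3, s4, s6, s7}
A[(q | r) U (b | r)]: least fixpoint, start Z0 = Sat((b | r)) = {s0, s1, s3, s4, s6, s7}, add states in Sat(q | r) with every successor in Z. Z1 = {s0, s1, s2, s3, s4, s6, s7}; fixed.
Sat(A[(q | r) U (b | r)]) = {s0, s1, s2, s3, s4, s6, s7}
E[(r & q) U A[(q | r) U (b | r)]]: least fixpoint, start Z0 = Sat(A[(q | r) U (b | r)]) = {s0, s1, s2, s3, s4, s6, s7}, add states in Sat(r & q) with some successor in Z. Already a fixed point.
Sat(E[(r & q) U A[(q | r) U (b | r)]]) = {s0, s1, s2, s3, s4, s6, s7}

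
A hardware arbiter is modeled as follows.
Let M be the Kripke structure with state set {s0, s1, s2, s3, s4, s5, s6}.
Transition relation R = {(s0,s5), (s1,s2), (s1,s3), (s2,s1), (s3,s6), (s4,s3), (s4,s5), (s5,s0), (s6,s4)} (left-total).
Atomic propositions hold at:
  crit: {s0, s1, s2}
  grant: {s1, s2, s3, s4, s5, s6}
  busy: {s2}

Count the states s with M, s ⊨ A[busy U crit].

3

A[busy U crit]: least fixpoint, start Z0 = Sat(crit) = {s0, s1, s2}, add states in Sat(busy) with every successor in Z. Already a fixed point.
Sat(A[busy U crit]) = {s0, s1, s2}
|Sat(A[busy U crit])| = |{s0, s1, s2}| = 3.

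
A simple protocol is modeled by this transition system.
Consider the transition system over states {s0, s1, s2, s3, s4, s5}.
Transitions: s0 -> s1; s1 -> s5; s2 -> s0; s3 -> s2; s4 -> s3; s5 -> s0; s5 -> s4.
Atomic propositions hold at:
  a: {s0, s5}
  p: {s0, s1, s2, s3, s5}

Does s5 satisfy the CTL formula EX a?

Yes

Sat(EX a) = {s : some successor in {s0, s5}} = {s1, s2, s5}
s5 ∈ Sat(EX a) = {s1, s2, s5}, so the formula holds at s5.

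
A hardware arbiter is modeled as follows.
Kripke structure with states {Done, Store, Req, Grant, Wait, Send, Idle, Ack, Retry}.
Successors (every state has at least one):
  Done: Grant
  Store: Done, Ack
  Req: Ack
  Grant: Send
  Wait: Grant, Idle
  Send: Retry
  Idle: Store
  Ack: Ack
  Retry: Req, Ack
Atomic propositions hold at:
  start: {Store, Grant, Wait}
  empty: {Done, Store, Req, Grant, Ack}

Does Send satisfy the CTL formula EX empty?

No

Sat(EX empty) = {s : some successor in {Done, Store, Req, Grant, Ack}} = {Done, Store, Req, Wait, Idle, Ack, Retry}
Send ∉ Sat(EX empty) = {Done, Store, Req, Wait, Idle, Ack, Retry}, so the formula does not hold at Send.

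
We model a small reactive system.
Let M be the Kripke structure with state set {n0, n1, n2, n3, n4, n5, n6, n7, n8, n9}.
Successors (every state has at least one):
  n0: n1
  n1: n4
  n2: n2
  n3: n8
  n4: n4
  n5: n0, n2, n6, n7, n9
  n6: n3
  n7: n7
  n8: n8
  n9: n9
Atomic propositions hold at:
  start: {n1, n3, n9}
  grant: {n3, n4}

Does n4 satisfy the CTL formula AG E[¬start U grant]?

Yes

Sat(¬start) = {n0, n2, n4, n5, n6, n7, n8}
E[¬start U grant]: least fixpoint, start Z0 = Sat(grant) = {n3, n4}, add states in Sat(¬start) with some successor in Z. Z1 = {n3, n4, n6}; Z2 = {n3, n4, n5, n6}; fixed.
Sat(E[¬start U grant]) = {n3, n4, n5, n6}
AG E[¬start U grant]: greatest fixpoint, start Z0 = {n3, n4, n5, n6}, keep only states in Sat with every successor in Z. Z1 = {n4, n6}; Z2 = {n4}; fixed.
Sat(AG E[¬start U grant]) = {n4}
n4 ∈ Sat(AG E[¬start U grant]) = {n4}, so the formula holds at n4.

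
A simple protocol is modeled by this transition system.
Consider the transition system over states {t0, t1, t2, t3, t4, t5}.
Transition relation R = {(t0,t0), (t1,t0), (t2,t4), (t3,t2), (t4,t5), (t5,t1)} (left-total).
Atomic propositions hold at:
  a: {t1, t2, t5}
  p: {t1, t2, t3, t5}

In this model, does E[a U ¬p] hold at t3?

Sat(¬p) = {t0, t4}
E[a U ¬p]: least fixpoint, start Z0 = Sat(¬p) = {t0, t4}, add states in Sat(a) with some successor in Z. Z1 = {t0, t1, t2, t4}; Z2 = {t0, t1, t2, t4, t5}; fixed.
Sat(E[a U ¬p]) = {t0, t1, t2, t4, t5}
t3 ∉ Sat(E[a U ¬p]) = {t0, t1, t2, t4, t5}, so the formula does not hold at t3.

No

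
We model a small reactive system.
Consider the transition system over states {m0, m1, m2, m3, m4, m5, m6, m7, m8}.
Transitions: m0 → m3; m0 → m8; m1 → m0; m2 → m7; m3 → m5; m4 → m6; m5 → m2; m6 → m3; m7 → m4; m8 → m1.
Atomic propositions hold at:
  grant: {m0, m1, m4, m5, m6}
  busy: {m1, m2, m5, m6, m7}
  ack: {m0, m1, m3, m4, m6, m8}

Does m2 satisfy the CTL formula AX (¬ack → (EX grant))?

Sat(¬ack) = {m2, m5, m7}
Sat(EX grant) = {s : some successor in {m0, m1, m4, m5, m6}} = {m1, m3, m4, m7, m8}
Sat(¬ack → (EX grant)) = {m0, m1, m3, m4, m6, m7, m8}
Sat(AX (¬ack → (EX grant))) = {s : every successor in {m0, m1, m3, m4, m6, m7, m8}} = {m0, m1, m2, m4, m6, m7, m8}
m2 ∈ Sat(AX (¬ack → (EX grant))) = {m0, m1, m2, m4, m6, m7, m8}, so the formula holds at m2.

Yes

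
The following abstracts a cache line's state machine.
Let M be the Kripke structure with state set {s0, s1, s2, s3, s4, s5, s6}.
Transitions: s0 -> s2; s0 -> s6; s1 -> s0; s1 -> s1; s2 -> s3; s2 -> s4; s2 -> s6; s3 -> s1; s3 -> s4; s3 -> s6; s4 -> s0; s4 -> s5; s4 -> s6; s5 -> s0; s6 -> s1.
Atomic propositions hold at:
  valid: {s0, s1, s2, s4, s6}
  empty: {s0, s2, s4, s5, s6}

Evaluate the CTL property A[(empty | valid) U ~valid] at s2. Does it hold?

No

Sat(empty | valid) = {s0, s1, s2, s4, s5, s6}
Sat(~valid) = {s3, s5}
A[(empty | valid) U ~valid]: least fixpoint, start Z0 = Sat(~valid) = {s3, s5}, add states in Sat(empty | valid) with every successor in Z. Already a fixed point.
Sat(A[(empty | valid) U ~valid]) = {s3, s5}
s2 ∉ Sat(A[(empty | valid) U ~valid]) = {s3, s5}, so the formula does not hold at s2.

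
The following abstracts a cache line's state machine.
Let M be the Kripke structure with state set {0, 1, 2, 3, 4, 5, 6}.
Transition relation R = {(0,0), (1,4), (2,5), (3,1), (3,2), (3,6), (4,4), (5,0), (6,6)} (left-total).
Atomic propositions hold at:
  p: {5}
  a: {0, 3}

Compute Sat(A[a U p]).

{5}

A[a U p]: least fixpoint, start Z0 = Sat(p) = {5}, add states in Sat(a) with every successor in Z. Already a fixed point.
Sat(A[a U p]) = {5}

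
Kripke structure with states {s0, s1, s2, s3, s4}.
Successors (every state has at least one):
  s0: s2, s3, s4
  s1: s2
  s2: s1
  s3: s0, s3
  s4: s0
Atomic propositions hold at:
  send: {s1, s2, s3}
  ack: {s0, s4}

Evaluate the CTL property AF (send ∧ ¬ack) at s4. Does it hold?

No

Sat(¬ack) = {s1, s2, s3}
Sat(send ∧ ¬ack) = {s1, s2, s3}
AF (send ∧ ¬ack): least fixpoint, start Z0 = {s1, s2, s3}, add states with every successor in Z. Already a fixed point.
Sat(AF (send ∧ ¬ack)) = {s1, s2, s3}
s4 ∉ Sat(AF (send ∧ ¬ack)) = {s1, s2, s3}, so the formula does not hold at s4.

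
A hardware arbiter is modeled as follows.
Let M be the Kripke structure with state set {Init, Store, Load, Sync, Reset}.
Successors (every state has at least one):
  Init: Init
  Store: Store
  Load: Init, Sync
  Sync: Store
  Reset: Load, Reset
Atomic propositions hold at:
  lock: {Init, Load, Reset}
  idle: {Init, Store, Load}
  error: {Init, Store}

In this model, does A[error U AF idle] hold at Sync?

AF idle: least fixpoint, start Z0 = {Init, Store, Load}, add states with every successor in Z. Z1 = {Init, Store, Load, Sync}; fixed.
Sat(AF idle) = {Init, Store, Load, Sync}
A[error U AF idle]: least fixpoint, start Z0 = Sat(AF idle) = {Init, Store, Load, Sync}, add states in Sat(error) with every successor in Z. Already a fixed point.
Sat(A[error U AF idle]) = {Init, Store, Load, Sync}
Sync ∈ Sat(A[error U AF idle]) = {Init, Store, Load, Sync}, so the formula holds at Sync.

Yes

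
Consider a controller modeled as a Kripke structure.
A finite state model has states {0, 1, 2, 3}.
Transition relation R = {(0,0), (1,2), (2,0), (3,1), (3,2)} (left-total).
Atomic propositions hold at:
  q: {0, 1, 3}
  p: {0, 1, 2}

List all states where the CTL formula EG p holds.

{0, 1, 2}

EG p: greatest fixpoint, start Z0 = {0, 1, 2}, keep only states in Sat with some successor in Z. Already a fixed point.
Sat(EG p) = {0, 1, 2}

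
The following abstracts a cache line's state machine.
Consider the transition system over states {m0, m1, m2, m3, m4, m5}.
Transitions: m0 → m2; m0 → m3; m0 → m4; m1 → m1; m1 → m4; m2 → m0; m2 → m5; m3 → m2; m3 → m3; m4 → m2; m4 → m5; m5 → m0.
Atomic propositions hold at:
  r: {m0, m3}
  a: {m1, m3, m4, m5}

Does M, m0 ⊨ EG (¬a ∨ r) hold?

Yes

Sat(¬a) = {m0, m2}
Sat(¬a ∨ r) = {m0, m2, m3}
EG (¬a ∨ r): greatest fixpoint, start Z0 = {m0, m2, m3}, keep only states in Sat with some successor in Z. Already a fixed point.
Sat(EG (¬a ∨ r)) = {m0, m2, m3}
m0 ∈ Sat(EG (¬a ∨ r)) = {m0, m2, m3}, so the formula holds at m0.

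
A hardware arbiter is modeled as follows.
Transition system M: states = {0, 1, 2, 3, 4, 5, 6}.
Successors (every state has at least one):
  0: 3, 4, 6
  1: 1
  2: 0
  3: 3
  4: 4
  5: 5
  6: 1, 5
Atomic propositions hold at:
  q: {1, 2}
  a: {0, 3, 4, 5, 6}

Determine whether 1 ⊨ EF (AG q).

Yes

AG q: greatest fixpoint, start Z0 = {1, 2}, keep only states in Sat with every successor in Z. Z1 = {1}; fixed.
Sat(AG q) = {1}
EF (AG q): least fixpoint, start Z0 = {1}, add states with some successor in Z. Z1 = {1, 6}; Z2 = {0, 1, 6}; Z3 = {0, 1, 2, 6}; fixed.
Sat(EF (AG q)) = {0, 1, 2, 6}
1 ∈ Sat(EF (AG q)) = {0, 1, 2, 6}, so the formula holds at 1.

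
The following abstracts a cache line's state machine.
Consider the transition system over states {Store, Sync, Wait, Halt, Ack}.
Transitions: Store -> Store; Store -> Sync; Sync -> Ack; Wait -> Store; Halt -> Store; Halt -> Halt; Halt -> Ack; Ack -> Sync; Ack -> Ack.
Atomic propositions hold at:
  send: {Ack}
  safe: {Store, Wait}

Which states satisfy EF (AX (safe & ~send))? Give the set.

{Wait}

Sat(~send) = {Store, Sync, Wait, Halt}
Sat(safe & ~send) = {Store, Wait}
Sat(AX (safe & ~send)) = {s : every successor in {Store, Wait}} = {Wait}
EF (AX (safe & ~send)): least fixpoint, start Z0 = {Wait}, add states with some successor in Z. Already a fixed point.
Sat(EF (AX (safe & ~send))) = {Wait}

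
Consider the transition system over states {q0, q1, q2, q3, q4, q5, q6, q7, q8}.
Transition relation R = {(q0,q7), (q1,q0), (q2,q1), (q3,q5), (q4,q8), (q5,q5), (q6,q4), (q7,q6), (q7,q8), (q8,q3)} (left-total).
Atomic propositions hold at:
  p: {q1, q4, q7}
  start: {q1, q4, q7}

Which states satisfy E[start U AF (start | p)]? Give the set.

Sat(start | p) = {q1, q4, q7}
AF (start | p): least fixpoint, start Z0 = {q1, q4, q7}, add states with every successor in Z. Z1 = {q0, q1, q2, q4, q6, q7}; fixed.
Sat(AF (start | p)) = {q0, q1, q2, q4, q6, q7}
E[start U AF (start | p)]: least fixpoint, start Z0 = Sat(AF (start | p)) = {q0, q1, q2, q4, q6, q7}, add states in Sat(start) with some successor in Z. Already a fixed point.
Sat(E[start U AF (start | p)]) = {q0, q1, q2, q4, q6, q7}

{q0, q1, q2, q4, q6, q7}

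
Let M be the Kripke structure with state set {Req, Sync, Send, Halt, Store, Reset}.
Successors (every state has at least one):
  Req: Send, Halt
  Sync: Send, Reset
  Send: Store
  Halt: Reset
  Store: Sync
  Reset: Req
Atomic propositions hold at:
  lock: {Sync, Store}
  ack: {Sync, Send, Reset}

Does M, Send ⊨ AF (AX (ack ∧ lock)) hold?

Sat(ack ∧ lock) = {Sync}
Sat(AX (ack ∧ lock)) = {s : every successor in {Sync}} = {Store}
AF (AX (ack ∧ lock)): least fixpoint, start Z0 = {Store}, add states with every successor in Z. Z1 = {Send, Store}; fixed.
Sat(AF (AX (ack ∧ lock))) = {Send, Store}
Send ∈ Sat(AF (AX (ack ∧ lock))) = {Send, Store}, so the formula holds at Send.

Yes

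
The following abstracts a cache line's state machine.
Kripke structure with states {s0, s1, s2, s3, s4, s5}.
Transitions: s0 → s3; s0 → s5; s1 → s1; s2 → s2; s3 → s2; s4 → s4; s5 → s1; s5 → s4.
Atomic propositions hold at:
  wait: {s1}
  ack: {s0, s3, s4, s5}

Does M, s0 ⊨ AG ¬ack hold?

No

Sat(¬ack) = {s1, s2}
AG ¬ack: greatest fixpoint, start Z0 = {s1, s2}, keep only states in Sat with every successor in Z. Already a fixed point.
Sat(AG ¬ack) = {s1, s2}
s0 ∉ Sat(AG ¬ack) = {s1, s2}, so the formula does not hold at s0.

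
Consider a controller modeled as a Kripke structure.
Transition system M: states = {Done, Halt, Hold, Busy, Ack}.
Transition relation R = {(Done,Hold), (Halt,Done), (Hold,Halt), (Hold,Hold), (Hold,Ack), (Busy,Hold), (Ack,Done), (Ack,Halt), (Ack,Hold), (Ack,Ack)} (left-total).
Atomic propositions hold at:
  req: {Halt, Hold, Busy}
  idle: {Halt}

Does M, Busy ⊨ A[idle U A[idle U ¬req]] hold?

No

Sat(¬req) = {Done, Ack}
A[idle U ¬req]: least fixpoint, start Z0 = Sat(¬req) = {Done, Ack}, add states in Sat(idle) with every successor in Z. Z1 = {Done, Halt, Ack}; fixed.
Sat(A[idle U ¬req]) = {Done, Halt, Ack}
A[idle U A[idle U ¬req]]: least fixpoint, start Z0 = Sat(A[idle U ¬req]) = {Done, Halt, Ack}, add states in Sat(idle) with every successor in Z. Already a fixed point.
Sat(A[idle U A[idle U ¬req]]) = {Done, Halt, Ack}
Busy ∉ Sat(A[idle U A[idle U ¬req]]) = {Done, Halt, Ack}, so the formula does not hold at Busy.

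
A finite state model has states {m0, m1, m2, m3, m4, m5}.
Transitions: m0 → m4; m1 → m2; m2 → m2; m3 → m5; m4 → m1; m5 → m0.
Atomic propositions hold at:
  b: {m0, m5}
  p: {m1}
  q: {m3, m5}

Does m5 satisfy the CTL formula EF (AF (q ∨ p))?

Yes

Sat(q ∨ p) = {m1, m3, m5}
AF (q ∨ p): least fixpoint, start Z0 = {m1, m3, m5}, add states with every successor in Z. Z1 = {m1, m3, m4, m5}; Z2 = {m0, m1, m3, m4, m5}; fixed.
Sat(AF (q ∨ p)) = {m0, m1, m3, m4, m5}
EF (AF (q ∨ p)): least fixpoint, start Z0 = {m0, m1, m3, m4, m5}, add states with some successor in Z. Already a fixed point.
Sat(EF (AF (q ∨ p))) = {m0, m1, m3, m4, m5}
m5 ∈ Sat(EF (AF (q ∨ p))) = {m0, m1, m3, m4, m5}, so the formula holds at m5.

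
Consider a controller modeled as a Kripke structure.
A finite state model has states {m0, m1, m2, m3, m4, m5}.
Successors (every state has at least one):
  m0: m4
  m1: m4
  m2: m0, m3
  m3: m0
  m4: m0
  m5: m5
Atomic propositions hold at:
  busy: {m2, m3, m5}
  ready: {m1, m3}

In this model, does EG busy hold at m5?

EG busy: greatest fixpoint, start Z0 = {m2, m3, m5}, keep only states in Sat with some successor in Z. Z1 = {m2, m5}; Z2 = {m5}; fixed.
Sat(EG busy) = {m5}
m5 ∈ Sat(EG busy) = {m5}, so the formula holds at m5.

Yes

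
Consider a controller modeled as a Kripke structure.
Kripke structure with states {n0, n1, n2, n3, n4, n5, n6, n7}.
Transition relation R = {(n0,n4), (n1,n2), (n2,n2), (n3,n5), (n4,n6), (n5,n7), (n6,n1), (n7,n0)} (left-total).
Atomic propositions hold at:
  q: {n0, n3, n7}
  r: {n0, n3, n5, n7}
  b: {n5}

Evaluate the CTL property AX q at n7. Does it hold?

Sat(AX q) = {s : every successor in {n0, n3, n7}} = {n5, n7}
n7 ∈ Sat(AX q) = {n5, n7}, so the formula holds at n7.

Yes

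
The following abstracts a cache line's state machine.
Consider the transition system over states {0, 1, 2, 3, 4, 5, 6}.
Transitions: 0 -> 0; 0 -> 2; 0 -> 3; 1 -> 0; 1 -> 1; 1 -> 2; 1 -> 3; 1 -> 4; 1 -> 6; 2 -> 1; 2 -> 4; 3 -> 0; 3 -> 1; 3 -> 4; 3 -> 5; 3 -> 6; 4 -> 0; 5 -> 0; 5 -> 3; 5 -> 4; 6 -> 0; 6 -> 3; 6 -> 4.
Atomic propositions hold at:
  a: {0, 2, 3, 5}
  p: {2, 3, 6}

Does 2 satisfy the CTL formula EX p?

No

Sat(EX p) = {s : some successor in {2, 3, 6}} = {0, 1, 3, 5, 6}
2 ∉ Sat(EX p) = {0, 1, 3, 5, 6}, so the formula does not hold at 2.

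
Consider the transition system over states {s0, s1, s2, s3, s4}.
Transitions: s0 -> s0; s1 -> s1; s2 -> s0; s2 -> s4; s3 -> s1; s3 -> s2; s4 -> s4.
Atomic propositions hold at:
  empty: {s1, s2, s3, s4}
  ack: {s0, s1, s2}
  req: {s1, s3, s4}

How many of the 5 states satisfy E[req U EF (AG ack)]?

4

AG ack: greatest fixpoint, start Z0 = {s0, s1, s2}, keep only states in Sat with every successor in Z. Z1 = {s0, s1}; fixed.
Sat(AG ack) = {s0, s1}
EF (AG ack): least fixpoint, start Z0 = {s0, s1}, add states with some successor in Z. Z1 = {s0, s1, s2, s3}; fixed.
Sat(EF (AG ack)) = {s0, s1, s2, s3}
E[req U EF (AG ack)]: least fixpoint, start Z0 = Sat(EF (AG ack)) = {s0, s1, s2, s3}, add states in Sat(req) with some successor in Z. Already a fixed point.
Sat(E[req U EF (AG ack)]) = {s0, s1, s2, s3}
|Sat(E[req U EF (AG ack)])| = |{s0, s1, s2, s3}| = 4.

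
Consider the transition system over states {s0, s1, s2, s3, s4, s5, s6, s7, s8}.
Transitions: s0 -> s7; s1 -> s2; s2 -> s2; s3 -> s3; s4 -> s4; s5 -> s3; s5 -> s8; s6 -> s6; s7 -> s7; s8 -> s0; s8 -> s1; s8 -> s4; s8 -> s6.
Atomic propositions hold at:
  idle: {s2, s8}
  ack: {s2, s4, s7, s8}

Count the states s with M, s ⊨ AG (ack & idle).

Sat(ack & idle) = {s2, s8}
AG (ack & idle): greatest fixpoint, start Z0 = {s2, s8}, keep only states in Sat with every successor in Z. Z1 = {s2}; fixed.
Sat(AG (ack & idle)) = {s2}
|Sat(AG (ack & idle))| = |{s2}| = 1.

1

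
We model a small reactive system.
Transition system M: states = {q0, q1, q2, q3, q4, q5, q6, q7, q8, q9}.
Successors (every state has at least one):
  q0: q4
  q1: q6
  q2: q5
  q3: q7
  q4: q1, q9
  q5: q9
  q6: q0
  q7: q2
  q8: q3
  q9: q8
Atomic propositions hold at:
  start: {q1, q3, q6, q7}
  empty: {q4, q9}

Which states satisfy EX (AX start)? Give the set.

Sat(AX start) = {s : every successor in {q1, q3, q6, q7}} = {q1, q3, q8}
Sat(EX (AX start)) = {s : some successor in {q1, q3, q8}} = {q4, q8, q9}

{q4, q8, q9}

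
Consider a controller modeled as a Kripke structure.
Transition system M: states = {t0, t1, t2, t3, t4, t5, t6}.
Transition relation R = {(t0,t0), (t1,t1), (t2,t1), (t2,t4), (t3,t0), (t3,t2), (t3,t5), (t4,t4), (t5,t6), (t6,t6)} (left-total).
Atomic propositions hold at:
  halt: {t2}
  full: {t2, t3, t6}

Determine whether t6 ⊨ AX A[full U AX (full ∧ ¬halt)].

Yes

Sat(¬halt) = {t0, t1, t3, t4, t5, t6}
Sat(full ∧ ¬halt) = {t3, t6}
Sat(AX (full ∧ ¬halt)) = {s : every successor in {t3, t6}} = {t5, t6}
A[full U AX (full ∧ ¬halt)]: least fixpoint, start Z0 = Sat(AX (full ∧ ¬halt)) = {t5, t6}, add states in Sat(full) with every successor in Z. Already a fixed point.
Sat(A[full U AX (full ∧ ¬halt)]) = {t5, t6}
Sat(AX A[full U AX (full ∧ ¬halt)]) = {s : every successor in {t5, t6}} = {t5, t6}
t6 ∈ Sat(AX A[full U AX (full ∧ ¬halt)]) = {t5, t6}, so the formula holds at t6.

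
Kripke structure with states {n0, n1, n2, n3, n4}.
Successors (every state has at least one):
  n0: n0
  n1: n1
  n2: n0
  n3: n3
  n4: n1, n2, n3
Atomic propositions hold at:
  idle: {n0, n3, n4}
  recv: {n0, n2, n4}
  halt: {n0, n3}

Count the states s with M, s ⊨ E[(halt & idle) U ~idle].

2

Sat(halt & idle) = {n0, n3}
Sat(~idle) = {n1, n2}
E[(halt & idle) U ~idle]: least fixpoint, start Z0 = Sat(~idle) = {n1, n2}, add states in Sat(halt & idle) with some successor in Z. Already a fixed point.
Sat(E[(halt & idle) U ~idle]) = {n1, n2}
|Sat(E[(halt & idle) U ~idle])| = |{n1, n2}| = 2.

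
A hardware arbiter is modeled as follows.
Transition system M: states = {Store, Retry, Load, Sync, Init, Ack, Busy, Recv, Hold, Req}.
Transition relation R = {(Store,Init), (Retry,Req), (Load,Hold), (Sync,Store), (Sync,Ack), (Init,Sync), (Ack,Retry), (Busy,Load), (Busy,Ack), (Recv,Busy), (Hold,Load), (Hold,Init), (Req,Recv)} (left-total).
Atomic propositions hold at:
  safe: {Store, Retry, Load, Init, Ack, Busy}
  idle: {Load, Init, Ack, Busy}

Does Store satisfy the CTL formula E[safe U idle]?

Yes

E[safe U idle]: least fixpoint, start Z0 = Sat(idle) = {Load, Init, Ack, Busy}, add states in Sat(safe) with some successor in Z. Z1 = {Store, Load, Init, Ack, Busy}; fixed.
Sat(E[safe U idle]) = {Store, Load, Init, Ack, Busy}
Store ∈ Sat(E[safe U idle]) = {Store, Load, Init, Ack, Busy}, so the formula holds at Store.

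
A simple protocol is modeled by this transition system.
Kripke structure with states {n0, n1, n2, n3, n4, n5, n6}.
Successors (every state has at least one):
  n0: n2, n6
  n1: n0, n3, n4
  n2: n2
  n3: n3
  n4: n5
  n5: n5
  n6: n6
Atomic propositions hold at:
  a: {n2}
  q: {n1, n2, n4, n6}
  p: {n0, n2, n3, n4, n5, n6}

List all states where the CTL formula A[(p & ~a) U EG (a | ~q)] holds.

Sat(~a) = {n0, n1, n3, n4, n5, n6}
Sat(p & ~a) = {n0, n3, n4, n5, n6}
Sat(~q) = {n0, n3, n5}
Sat(a | ~q) = {n0, n2, n3, n5}
EG (a | ~q): greatest fixpoint, start Z0 = {n0, n2, n3, n5}, keep only states in Sat with some successor in Z. Already a fixed point.
Sat(EG (a | ~q)) = {n0, n2, n3, n5}
A[(p & ~a) U EG (a | ~q)]: least fixpoint, start Z0 = Sat(EG (a | ~q)) = {n0, n2, n3, n5}, add states in Sat(p & ~a) with every successor in Z. Z1 = {n0, n2, n3, n4, n5}; fixed.
Sat(A[(p & ~a) U EG (a | ~q)]) = {n0, n2, n3, n4, n5}

{n0, n2, n3, n4, n5}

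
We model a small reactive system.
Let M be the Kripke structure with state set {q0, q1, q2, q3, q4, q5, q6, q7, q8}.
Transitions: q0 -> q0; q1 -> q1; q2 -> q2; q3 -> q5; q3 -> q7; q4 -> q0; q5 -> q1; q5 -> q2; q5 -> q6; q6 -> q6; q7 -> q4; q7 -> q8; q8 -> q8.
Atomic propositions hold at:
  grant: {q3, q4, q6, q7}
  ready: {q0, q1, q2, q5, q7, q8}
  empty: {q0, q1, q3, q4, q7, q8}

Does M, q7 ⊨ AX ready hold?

No

Sat(AX ready) = {s : every successor in {q0, q1, q2, q5, q7, q8}} = {q0, q1, q2, q3, q4, q8}
q7 ∉ Sat(AX ready) = {q0, q1, q2, q3, q4, q8}, so the formula does not hold at q7.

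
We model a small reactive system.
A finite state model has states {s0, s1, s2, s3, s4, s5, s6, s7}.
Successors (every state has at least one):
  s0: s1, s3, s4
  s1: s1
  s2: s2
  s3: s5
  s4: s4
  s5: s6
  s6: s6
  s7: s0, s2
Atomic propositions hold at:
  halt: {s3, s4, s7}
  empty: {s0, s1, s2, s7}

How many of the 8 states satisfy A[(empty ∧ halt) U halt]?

Sat(empty ∧ halt) = {s7}
A[(empty ∧ halt) U halt]: least fixpoint, start Z0 = Sat(halt) = {s3, s4, s7}, add states in Sat(empty ∧ halt) with every successor in Z. Already a fixed point.
Sat(A[(empty ∧ halt) U halt]) = {s3, s4, s7}
|Sat(A[(empty ∧ halt) U halt])| = |{s3, s4, s7}| = 3.

3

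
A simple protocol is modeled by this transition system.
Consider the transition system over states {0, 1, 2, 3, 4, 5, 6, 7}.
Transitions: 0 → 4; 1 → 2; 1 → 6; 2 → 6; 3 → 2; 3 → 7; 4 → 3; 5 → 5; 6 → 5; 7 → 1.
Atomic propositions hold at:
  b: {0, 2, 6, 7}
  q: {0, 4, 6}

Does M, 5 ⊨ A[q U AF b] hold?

No

AF b: least fixpoint, start Z0 = {0, 2, 6, 7}, add states with every successor in Z. Z1 = {0, 1, 2, 3, 6, 7}; Z2 = {0, 1, 2, 3, 4, 6, 7}; fixed.
Sat(AF b) = {0, 1, 2, 3, 4, 6, 7}
A[q U AF b]: least fixpoint, start Z0 = Sat(AF b) = {0, 1, 2, 3, 4, 6, 7}, add states in Sat(q) with every successor in Z. Already a fixed point.
Sat(A[q U AF b]) = {0, 1, 2, 3, 4, 6, 7}
5 ∉ Sat(A[q U AF b]) = {0, 1, 2, 3, 4, 6, 7}, so the formula does not hold at 5.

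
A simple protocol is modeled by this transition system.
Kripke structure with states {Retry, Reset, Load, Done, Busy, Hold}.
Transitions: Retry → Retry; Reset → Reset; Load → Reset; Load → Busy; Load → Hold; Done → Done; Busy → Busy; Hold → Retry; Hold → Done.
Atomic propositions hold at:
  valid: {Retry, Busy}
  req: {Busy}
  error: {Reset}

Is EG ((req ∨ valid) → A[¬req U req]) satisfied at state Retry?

No

Sat(req ∨ valid) = {Retry, Busy}
Sat(¬req) = {Retry, Reset, Load, Done, Hold}
A[¬req U req]: least fixpoint, start Z0 = Sat(req) = {Busy}, add states in Sat(¬req) with every successor in Z. Already a fixed point.
Sat(A[¬req U req]) = {Busy}
Sat((req ∨ valid) → A[¬req U req]) = {Reset, Load, Done, Busy, Hold}
EG ((req ∨ valid) → A[¬req U req]): greatest fixpoint, start Z0 = {Reset, Load, Done, Busy, Hold}, keep only states in Sat with some successor in Z. Already a fixed point.
Sat(EG ((req ∨ valid) → A[¬req U req])) = {Reset, Load, Done, Busy, Hold}
Retry ∉ Sat(EG ((req ∨ valid) → A[¬req U req])) = {Reset, Load, Done, Busy, Hold}, so the formula does not hold at Retry.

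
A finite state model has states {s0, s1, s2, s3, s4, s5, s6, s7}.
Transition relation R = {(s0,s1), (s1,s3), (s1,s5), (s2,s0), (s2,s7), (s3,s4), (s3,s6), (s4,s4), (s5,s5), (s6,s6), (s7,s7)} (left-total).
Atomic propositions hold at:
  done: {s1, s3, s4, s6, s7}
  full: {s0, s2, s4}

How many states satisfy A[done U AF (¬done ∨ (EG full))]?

4

Sat(¬done) = {s0, s2, s5}
EG full: greatest fixpoint, start Z0 = {s0, s2, s4}, keep only states in Sat with some successor in Z. Z1 = {s2, s4}; Z2 = {s4}; fixed.
Sat(EG full) = {s4}
Sat(¬done ∨ (EG full)) = {s0, s2, s4, s5}
AF (¬done ∨ (EG full)): least fixpoint, start Z0 = {s0, s2, s4, s5}, add states with every successor in Z. Already a fixed point.
Sat(AF (¬done ∨ (EG full))) = {s0, s2, s4, s5}
A[done U AF (¬done ∨ (EG full))]: least fixpoint, start Z0 = Sat(AF (¬done ∨ (EG full))) = {s0, s2, s4, s5}, add states in Sat(done) with every successor in Z. Already a fixed point.
Sat(A[done U AF (¬done ∨ (EG full))]) = {s0, s2, s4, s5}
|Sat(A[done U AF (¬done ∨ (EG full))])| = |{s0, s2, s4, s5}| = 4.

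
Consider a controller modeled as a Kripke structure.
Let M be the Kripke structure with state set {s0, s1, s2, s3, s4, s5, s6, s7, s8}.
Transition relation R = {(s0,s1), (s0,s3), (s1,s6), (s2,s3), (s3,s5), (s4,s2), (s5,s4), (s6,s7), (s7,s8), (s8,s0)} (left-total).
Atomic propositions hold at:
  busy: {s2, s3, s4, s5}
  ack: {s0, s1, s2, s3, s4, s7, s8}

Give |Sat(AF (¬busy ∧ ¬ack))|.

Sat(¬busy) = {s0, s1, s6, s7, s8}
Sat(¬ack) = {s5, s6}
Sat(¬busy ∧ ¬ack) = {s6}
AF (¬busy ∧ ¬ack): least fixpoint, start Z0 = {s6}, add states with every successor in Z. Z1 = {s1, s6}; fixed.
Sat(AF (¬busy ∧ ¬ack)) = {s1, s6}
|Sat(AF (¬busy ∧ ¬ack))| = |{s1, s6}| = 2.

2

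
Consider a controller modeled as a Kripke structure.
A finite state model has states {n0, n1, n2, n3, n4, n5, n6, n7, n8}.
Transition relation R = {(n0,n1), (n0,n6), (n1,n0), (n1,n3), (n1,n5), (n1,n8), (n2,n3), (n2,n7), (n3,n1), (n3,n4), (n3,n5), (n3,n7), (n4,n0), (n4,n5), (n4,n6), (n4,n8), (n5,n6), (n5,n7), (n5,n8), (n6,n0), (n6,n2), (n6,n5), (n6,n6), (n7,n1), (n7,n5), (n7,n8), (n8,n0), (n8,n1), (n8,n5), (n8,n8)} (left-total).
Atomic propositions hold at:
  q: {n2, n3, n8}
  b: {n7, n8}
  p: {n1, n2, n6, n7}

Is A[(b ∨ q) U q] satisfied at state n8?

Yes

Sat(b ∨ q) = {n2, n3, n7, n8}
A[(b ∨ q) U q]: least fixpoint, start Z0 = Sat(q) = {n2, n3, n8}, add states in Sat(b ∨ q) with every successor in Z. Already a fixed point.
Sat(A[(b ∨ q) U q]) = {n2, n3, n8}
n8 ∈ Sat(A[(b ∨ q) U q]) = {n2, n3, n8}, so the formula holds at n8.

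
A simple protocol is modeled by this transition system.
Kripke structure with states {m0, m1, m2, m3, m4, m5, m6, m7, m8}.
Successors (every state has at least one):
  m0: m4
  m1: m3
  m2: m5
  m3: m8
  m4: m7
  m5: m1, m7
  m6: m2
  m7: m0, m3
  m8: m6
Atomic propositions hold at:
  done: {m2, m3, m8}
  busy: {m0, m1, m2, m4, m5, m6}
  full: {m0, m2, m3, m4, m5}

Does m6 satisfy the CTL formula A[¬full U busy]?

Sat(¬full) = {m1, m6, m7, m8}
A[¬full U busy]: least fixpoint, start Z0 = Sat(busy) = {m0, m1, m2, m4, m5, m6}, add states in Sat(¬full) with every successor in Z. Z1 = {m0, m1, m2, m4, m5, m6, m8}; fixed.
Sat(A[¬full U busy]) = {m0, m1, m2, m4, m5, m6, m8}
m6 ∈ Sat(A[¬full U busy]) = {m0, m1, m2, m4, m5, m6, m8}, so the formula holds at m6.

Yes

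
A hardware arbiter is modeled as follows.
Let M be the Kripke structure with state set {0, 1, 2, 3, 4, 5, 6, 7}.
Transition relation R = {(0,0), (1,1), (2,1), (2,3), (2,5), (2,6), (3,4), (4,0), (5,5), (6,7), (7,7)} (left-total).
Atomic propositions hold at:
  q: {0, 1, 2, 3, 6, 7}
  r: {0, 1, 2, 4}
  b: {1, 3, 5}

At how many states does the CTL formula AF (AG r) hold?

AG r: greatest fixpoint, start Z0 = {0, 1, 2, 4}, keep only states in Sat with every successor in Z. Z1 = {0, 1, 4}; fixed.
Sat(AG r) = {0, 1, 4}
AF (AG r): least fixpoint, start Z0 = {0, 1, 4}, add states with every successor in Z. Z1 = {0, 1, 3, 4}; fixed.
Sat(AF (AG r)) = {0, 1, 3, 4}
|Sat(AF (AG r))| = |{0, 1, 3, 4}| = 4.

4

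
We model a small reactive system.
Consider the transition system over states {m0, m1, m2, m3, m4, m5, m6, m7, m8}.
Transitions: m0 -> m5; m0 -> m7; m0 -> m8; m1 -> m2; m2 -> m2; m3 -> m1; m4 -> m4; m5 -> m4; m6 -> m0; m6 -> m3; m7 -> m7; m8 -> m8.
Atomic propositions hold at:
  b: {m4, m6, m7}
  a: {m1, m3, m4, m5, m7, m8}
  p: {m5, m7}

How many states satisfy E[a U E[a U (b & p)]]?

Sat(b & p) = {m7}
E[a U (b & p)]: least fixpoint, start Z0 = Sat((b & p)) = {m7}, add states in Sat(a) with some successor in Z. Already a fixed point.
Sat(E[a U (b & p)]) = {m7}
E[a U E[a U (b & p)]]: least fixpoint, start Z0 = Sat(E[a U (b & p)]) = {m7}, add states in Sat(a) with some successor in Z. Already a fixed point.
Sat(E[a U E[a U (b & p)]]) = {m7}
|Sat(E[a U E[a U (b & p)]])| = |{m7}| = 1.

1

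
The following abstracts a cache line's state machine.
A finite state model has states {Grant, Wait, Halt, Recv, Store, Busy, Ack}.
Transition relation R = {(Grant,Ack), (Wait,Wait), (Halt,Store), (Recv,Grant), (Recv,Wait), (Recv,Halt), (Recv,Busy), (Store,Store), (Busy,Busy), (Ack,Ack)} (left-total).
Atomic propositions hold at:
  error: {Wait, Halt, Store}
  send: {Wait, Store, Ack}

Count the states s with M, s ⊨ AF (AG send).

AG send: greatest fixpoint, start Z0 = {Wait, Store, Ack}, keep only states in Sat with every successor in Z. Already a fixed point.
Sat(AG send) = {Wait, Store, Ack}
AF (AG send): least fixpoint, start Z0 = {Wait, Store, Ack}, add states with every successor in Z. Z1 = {Grant, Wait, Halt, Store, Ack}; fixed.
Sat(AF (AG send)) = {Grant, Wait, Halt, Store, Ack}
|Sat(AF (AG send))| = |{Grant, Wait, Halt, Store, Ack}| = 5.

5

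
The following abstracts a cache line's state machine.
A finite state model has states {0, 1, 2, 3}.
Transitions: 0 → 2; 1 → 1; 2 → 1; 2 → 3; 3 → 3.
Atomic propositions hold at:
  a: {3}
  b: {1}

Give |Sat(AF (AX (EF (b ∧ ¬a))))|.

2

Sat(¬a) = {0, 1, 2}
Sat(b ∧ ¬a) = {1}
EF (b ∧ ¬a): least fixpoint, start Z0 = {1}, add states with some successor in Z. Z1 = {1, 2}; Z2 = {0, 1, 2}; fixed.
Sat(EF (b ∧ ¬a)) = {0, 1, 2}
Sat(AX (EF (b ∧ ¬a))) = {s : every successor in {0, 1, 2}} = {0, 1}
AF (AX (EF (b ∧ ¬a))): least fixpoint, start Z0 = {0, 1}, add states with every successor in Z. Already a fixed point.
Sat(AF (AX (EF (b ∧ ¬a)))) = {0, 1}
|Sat(AF (AX (EF (b ∧ ¬a))))| = |{0, 1}| = 2.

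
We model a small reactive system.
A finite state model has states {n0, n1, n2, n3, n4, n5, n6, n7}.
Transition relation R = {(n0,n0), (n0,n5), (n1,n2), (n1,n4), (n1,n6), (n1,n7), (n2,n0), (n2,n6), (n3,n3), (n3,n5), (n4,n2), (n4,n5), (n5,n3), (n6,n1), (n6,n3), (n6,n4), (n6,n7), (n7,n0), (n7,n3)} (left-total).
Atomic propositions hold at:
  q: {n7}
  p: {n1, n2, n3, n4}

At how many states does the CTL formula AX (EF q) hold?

1

EF q: least fixpoint, start Z0 = {n7}, add states with some successor in Z. Z1 = {n1, n6, n7}; Z2 = {n1, n2, n6, n7}; Z3 = {n1, n2, n4, n6, n7}; fixed.
Sat(EF q) = {n1, n2, n4, n6, n7}
Sat(AX (EF q)) = {s : every successor in {n1, n2, n4, n6, n7}} = {n1}
|Sat(AX (EF q))| = |{n1}| = 1.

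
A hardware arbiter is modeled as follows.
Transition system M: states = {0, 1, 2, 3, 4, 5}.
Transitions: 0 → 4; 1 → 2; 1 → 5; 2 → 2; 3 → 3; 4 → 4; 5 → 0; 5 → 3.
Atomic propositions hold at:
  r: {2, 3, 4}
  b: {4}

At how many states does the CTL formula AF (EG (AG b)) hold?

AG b: greatest fixpoint, start Z0 = {4}, keep only states in Sat with every successor in Z. Already a fixed point.
Sat(AG b) = {4}
EG (AG b): greatest fixpoint, start Z0 = {4}, keep only states in Sat with some successor in Z. Already a fixed point.
Sat(EG (AG b)) = {4}
AF (EG (AG b)): least fixpoint, start Z0 = {4}, add states with every successor in Z. Z1 = {0, 4}; fixed.
Sat(AF (EG (AG b))) = {0, 4}
|Sat(AF (EG (AG b)))| = |{0, 4}| = 2.

2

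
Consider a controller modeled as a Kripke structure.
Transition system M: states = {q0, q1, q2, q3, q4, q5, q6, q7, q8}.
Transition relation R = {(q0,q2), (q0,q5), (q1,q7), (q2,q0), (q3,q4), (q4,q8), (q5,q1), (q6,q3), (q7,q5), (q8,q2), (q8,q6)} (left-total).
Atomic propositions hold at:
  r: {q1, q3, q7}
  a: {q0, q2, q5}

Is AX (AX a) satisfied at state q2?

Yes

Sat(AX a) = {s : every successor in {q0, q2, q5}} = {q0, q2, q7}
Sat(AX (AX a)) = {s : every successor in {q0, q2, q7}} = {q1, q2}
q2 ∈ Sat(AX (AX a)) = {q1, q2}, so the formula holds at q2.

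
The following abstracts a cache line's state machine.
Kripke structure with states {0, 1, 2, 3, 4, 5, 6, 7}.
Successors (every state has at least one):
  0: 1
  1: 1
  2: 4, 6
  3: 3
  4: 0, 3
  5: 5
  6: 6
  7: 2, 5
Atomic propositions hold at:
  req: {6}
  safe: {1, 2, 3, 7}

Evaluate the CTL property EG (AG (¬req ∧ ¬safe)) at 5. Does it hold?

Yes

Sat(¬req) = {0, 1, 2, 3, 4, 5, 7}
Sat(¬safe) = {0, 4, 5, 6}
Sat(¬req ∧ ¬safe) = {0, 4, 5}
AG (¬req ∧ ¬safe): greatest fixpoint, start Z0 = {0, 4, 5}, keep only states in Sat with every successor in Z. Z1 = {5}; fixed.
Sat(AG (¬req ∧ ¬safe)) = {5}
EG (AG (¬req ∧ ¬safe)): greatest fixpoint, start Z0 = {5}, keep only states in Sat with some successor in Z. Already a fixed point.
Sat(EG (AG (¬req ∧ ¬safe))) = {5}
5 ∈ Sat(EG (AG (¬req ∧ ¬safe))) = {5}, so the formula holds at 5.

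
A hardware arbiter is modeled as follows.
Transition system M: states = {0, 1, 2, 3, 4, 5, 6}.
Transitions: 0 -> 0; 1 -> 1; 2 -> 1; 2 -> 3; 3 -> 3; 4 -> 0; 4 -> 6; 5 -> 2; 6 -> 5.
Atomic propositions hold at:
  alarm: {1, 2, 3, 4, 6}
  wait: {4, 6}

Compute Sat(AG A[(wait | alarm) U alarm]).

Sat(wait | alarm) = {1, 2, 3, 4, 6}
A[(wait | alarm) U alarm]: least fixpoint, start Z0 = Sat(alarm) = {1, 2, 3, 4, 6}, add states in Sat(wait | alarm) with every successor in Z. Already a fixed point.
Sat(A[(wait | alarm) U alarm]) = {1, 2, 3, 4, 6}
AG A[(wait | alarm) U alarm]: greatest fixpoint, start Z0 = {1, 2, 3, 4, 6}, keep only states in Sat with every successor in Z. Z1 = {1, 2, 3}; fixed.
Sat(AG A[(wait | alarm) U alarm]) = {1, 2, 3}

{1, 2, 3}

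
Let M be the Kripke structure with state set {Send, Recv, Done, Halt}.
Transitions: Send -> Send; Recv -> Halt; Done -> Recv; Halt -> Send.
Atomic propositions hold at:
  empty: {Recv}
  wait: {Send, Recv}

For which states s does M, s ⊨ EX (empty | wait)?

Sat(empty | wait) = {Send, Recv}
Sat(EX (empty | wait)) = {s : some successor in {Send, Recv}} = {Send, Done, Halt}

{Send, Done, Halt}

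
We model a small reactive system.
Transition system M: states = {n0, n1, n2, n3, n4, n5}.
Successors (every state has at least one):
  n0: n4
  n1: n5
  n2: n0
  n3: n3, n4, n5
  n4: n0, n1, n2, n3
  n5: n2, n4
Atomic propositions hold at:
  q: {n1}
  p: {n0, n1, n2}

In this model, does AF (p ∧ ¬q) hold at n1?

Sat(¬q) = {n0, n2, n3, n4, n5}
Sat(p ∧ ¬q) = {n0, n2}
AF (p ∧ ¬q): least fixpoint, start Z0 = {n0, n2}, add states with every successor in Z. Already a fixed point.
Sat(AF (p ∧ ¬q)) = {n0, n2}
n1 ∉ Sat(AF (p ∧ ¬q)) = {n0, n2}, so the formula does not hold at n1.

No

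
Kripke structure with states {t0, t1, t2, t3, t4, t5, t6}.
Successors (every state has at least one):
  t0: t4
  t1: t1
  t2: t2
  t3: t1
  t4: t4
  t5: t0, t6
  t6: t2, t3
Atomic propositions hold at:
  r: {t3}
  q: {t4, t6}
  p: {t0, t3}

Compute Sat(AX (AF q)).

{t0, t4, t5}

AF q: least fixpoint, start Z0 = {t4, t6}, add states with every successor in Z. Z1 = {t0, t4, t6}; Z2 = {t0, t4, t5, t6}; fixed.
Sat(AF q) = {t0, t4, t5, t6}
Sat(AX (AF q)) = {s : every successor in {t0, t4, t5, t6}} = {t0, t4, t5}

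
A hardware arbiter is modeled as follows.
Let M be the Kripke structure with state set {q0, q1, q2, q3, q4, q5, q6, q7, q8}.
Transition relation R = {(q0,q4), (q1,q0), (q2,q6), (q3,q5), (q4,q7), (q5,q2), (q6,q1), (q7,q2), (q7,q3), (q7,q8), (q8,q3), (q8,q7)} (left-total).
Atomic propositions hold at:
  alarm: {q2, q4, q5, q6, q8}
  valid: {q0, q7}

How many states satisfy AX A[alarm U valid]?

A[alarm U valid]: least fixpoint, start Z0 = Sat(valid) = {q0, q7}, add states in Sat(alarm) with every successor in Z. Z1 = {q0, q4, q7}; fixed.
Sat(A[alarm U valid]) = {q0, q4, q7}
Sat(AX A[alarm U valid]) = {s : every successor in {q0, q4, q7}} = {q0, q1, q4}
|Sat(AX A[alarm U valid])| = |{q0, q1, q4}| = 3.

3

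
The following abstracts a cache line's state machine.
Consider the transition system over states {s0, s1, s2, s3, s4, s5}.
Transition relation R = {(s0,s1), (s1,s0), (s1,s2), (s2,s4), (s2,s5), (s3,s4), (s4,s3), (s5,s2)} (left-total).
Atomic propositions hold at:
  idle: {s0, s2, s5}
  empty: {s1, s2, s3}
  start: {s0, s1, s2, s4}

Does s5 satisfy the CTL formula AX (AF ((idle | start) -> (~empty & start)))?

No

Sat(idle | start) = {s0, s1, s2, s4, s5}
Sat(~empty) = {s0, s4, s5}
Sat(~empty & start) = {s0, s4}
Sat((idle | start) -> (~empty & start)) = {s0, s3, s4}
AF ((idle | start) -> (~empty & start)): least fixpoint, start Z0 = {s0, s3, s4}, add states with every successor in Z. Already a fixed point.
Sat(AF ((idle | start) -> (~empty & start))) = {s0, s3, s4}
Sat(AX (AF ((idle | start) -> (~empty & start)))) = {s : every successor in {s0, s3, s4}} = {s3, s4}
s5 ∉ Sat(AX (AF ((idle | start) -> (~empty & start)))) = {s3, s4}, so the formula does not hold at s5.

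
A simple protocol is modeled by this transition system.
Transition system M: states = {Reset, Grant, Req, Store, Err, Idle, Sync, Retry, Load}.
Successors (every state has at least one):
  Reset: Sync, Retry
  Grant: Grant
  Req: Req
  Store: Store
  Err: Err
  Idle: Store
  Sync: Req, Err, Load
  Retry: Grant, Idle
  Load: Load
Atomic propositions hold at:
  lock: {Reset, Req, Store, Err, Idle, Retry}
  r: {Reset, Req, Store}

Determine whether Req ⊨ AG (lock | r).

Sat(lock | r) = {Reset, Req, Store, Err, Idle, Retry}
AG (lock | r): greatest fixpoint, start Z0 = {Reset, Req, Store, Err, Idle, Retry}, keep only states in Sat with every successor in Z. Z1 = {Req, Store, Err, Idle}; fixed.
Sat(AG (lock | r)) = {Req, Store, Err, Idle}
Req ∈ Sat(AG (lock | r)) = {Req, Store, Err, Idle}, so the formula holds at Req.

Yes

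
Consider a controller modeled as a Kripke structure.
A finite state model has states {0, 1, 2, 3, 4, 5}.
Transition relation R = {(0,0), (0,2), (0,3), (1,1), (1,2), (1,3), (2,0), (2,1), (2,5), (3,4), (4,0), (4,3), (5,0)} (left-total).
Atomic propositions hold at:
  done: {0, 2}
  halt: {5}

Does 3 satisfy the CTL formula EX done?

Sat(EX done) = {s : some successor in {0, 2}} = {0, 1, 2, 4, 5}
3 ∉ Sat(EX done) = {0, 1, 2, 4, 5}, so the formula does not hold at 3.

No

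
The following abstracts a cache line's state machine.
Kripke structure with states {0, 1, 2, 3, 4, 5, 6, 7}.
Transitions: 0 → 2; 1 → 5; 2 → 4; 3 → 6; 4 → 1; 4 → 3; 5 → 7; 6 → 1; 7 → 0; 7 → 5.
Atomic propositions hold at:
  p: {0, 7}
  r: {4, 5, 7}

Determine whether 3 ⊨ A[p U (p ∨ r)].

Sat(p ∨ r) = {0, 4, 5, 7}
A[p U (p ∨ r)]: least fixpoint, start Z0 = Sat((p ∨ r)) = {0, 4, 5, 7}, add states in Sat(p) with every successor in Z. Already a fixed point.
Sat(A[p U (p ∨ r)]) = {0, 4, 5, 7}
3 ∉ Sat(A[p U (p ∨ r)]) = {0, 4, 5, 7}, so the formula does not hold at 3.

No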